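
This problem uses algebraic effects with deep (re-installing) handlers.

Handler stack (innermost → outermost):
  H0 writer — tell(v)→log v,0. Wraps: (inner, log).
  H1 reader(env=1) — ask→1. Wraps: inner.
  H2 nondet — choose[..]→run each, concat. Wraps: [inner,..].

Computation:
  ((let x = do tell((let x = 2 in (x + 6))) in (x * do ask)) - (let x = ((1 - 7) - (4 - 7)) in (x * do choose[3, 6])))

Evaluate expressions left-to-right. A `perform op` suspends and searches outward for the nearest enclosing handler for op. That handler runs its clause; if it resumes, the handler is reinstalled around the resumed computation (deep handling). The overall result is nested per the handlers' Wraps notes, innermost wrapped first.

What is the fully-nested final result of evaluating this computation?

Answer: [(9, (8)), (18, (8))]

Step-by-step:
tell(8) @ H0 ⇒ log+=8
ask @ H1 ⇒ 1
choose[3, 6] @ H2
  branch[0] choose=3:
    H0 returns (9, (8))
    H1 returns (9, (8))
    H2 returns [(9, (8))]
  branch[1] choose=6:
    H0 returns (18, (8))
    H1 returns (18, (8))
    H2 returns [(18, (8))]
= [(9, (8)), (18, (8))]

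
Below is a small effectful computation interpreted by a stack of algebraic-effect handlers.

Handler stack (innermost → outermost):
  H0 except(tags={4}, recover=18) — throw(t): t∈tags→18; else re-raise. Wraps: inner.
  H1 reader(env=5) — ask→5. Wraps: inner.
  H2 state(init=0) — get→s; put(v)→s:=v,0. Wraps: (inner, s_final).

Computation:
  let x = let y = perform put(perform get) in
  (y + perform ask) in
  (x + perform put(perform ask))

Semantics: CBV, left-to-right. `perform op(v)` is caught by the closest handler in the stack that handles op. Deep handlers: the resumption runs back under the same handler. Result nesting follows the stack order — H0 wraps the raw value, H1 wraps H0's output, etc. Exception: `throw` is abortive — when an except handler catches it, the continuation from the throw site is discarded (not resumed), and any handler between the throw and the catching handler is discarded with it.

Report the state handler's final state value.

Step-by-step:
get @ H2 ⇒ 0
put(0) @ H2 ⇒ s:=0
ask @ H1 ⇒ 5
ask @ H1 ⇒ 5
put(5) @ H2 ⇒ s:=5
H0 returns 5
H1 returns 5
H2 returns (5, 5)
= (5, 5)

Answer: 5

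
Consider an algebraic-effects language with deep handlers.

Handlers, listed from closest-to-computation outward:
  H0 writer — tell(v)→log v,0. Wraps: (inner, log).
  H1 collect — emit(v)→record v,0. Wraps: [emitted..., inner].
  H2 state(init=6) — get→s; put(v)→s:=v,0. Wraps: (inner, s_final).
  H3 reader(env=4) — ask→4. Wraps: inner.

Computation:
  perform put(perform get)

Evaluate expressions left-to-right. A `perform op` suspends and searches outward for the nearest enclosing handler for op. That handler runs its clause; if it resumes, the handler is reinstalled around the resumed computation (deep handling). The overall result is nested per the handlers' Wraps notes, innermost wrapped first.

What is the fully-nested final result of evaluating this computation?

Answer: ([(0, ())], 6)

Step-by-step:
get @ H2 ⇒ 6
put(6) @ H2 ⇒ s:=6
H0 returns (0, ())
H1 returns [(0, ())]
H2 returns ([(0, ())], 6)
H3 returns ([(0, ())], 6)
= ([(0, ())], 6)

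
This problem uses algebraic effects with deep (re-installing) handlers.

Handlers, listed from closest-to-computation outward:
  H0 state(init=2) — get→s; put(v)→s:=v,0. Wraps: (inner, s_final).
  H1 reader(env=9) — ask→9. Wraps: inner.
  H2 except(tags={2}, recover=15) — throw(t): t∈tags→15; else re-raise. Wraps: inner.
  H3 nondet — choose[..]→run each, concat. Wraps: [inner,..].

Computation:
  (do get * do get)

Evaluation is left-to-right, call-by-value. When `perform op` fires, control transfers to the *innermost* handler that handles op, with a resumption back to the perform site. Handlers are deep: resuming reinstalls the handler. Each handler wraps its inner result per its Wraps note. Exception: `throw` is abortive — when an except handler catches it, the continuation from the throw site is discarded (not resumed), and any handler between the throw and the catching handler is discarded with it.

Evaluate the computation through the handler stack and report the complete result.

Evaluation trace:
get @ H0 ⇒ 2
get @ H0 ⇒ 2
H0 returns (4, 2)
H1 returns (4, 2)
H2 returns (4, 2)
H3 returns [(4, 2)]
= [(4, 2)]

Answer: [(4, 2)]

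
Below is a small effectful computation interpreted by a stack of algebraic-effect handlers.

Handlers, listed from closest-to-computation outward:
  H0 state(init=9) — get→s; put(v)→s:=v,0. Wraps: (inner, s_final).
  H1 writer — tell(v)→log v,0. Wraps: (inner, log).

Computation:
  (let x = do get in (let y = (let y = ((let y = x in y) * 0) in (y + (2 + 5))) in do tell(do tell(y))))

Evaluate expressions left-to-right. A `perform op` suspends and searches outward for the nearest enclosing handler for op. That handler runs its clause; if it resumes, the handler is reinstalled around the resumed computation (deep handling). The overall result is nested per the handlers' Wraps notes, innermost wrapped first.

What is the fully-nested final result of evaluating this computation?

Working:
get @ H0 ⇒ 9
tell(7) @ H1 ⇒ log+=7
tell(0) @ H1 ⇒ log+=0
H0 returns (0, 9)
H1 returns ((0, 9), (7, 0))
= ((0, 9), (7, 0))

Answer: ((0, 9), (7, 0))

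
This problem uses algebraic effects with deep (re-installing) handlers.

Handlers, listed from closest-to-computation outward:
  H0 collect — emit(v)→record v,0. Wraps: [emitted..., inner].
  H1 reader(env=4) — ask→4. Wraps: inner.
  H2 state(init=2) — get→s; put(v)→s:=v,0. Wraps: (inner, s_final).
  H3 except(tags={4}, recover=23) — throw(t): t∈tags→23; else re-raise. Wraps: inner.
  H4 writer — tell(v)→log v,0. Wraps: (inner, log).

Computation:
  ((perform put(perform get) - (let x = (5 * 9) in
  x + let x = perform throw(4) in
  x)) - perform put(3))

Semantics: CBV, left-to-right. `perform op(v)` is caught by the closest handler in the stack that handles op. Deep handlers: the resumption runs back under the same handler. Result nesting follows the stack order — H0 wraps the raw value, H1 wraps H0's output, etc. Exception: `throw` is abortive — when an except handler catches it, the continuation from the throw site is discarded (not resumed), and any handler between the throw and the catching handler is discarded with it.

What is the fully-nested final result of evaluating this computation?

Answer: (23, ())

Step-by-step:
get @ H2 ⇒ 2
put(2) @ H2 ⇒ s:=2
throw(4) @ H3 caught ⇒ 23
H4 returns (23, ())
= (23, ())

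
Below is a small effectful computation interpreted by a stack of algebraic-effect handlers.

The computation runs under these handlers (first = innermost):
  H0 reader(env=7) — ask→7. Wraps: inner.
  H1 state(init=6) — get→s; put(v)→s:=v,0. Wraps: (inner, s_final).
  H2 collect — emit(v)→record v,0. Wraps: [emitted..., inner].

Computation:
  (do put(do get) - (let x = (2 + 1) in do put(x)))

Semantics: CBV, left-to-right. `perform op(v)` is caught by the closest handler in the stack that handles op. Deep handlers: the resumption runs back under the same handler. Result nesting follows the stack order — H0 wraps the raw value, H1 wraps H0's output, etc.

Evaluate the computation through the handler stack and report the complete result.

Answer: [(0, 3)]

Evaluation trace:
get @ H1 ⇒ 6
put(6) @ H1 ⇒ s:=6
put(3) @ H1 ⇒ s:=3
H0 returns 0
H1 returns (0, 3)
H2 returns [(0, 3)]
= [(0, 3)]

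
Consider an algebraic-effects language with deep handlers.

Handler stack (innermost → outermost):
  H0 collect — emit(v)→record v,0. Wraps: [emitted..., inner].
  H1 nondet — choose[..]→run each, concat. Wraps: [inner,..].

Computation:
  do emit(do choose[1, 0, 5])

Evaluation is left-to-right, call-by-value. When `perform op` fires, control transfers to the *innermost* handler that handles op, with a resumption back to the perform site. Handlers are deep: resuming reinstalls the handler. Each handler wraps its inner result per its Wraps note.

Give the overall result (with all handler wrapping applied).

Evaluation trace:
choose[1, 0, 5] @ H1
  branch[0] choose=1:
    emit(1) @ H0 ⇒ out+=1
    H0 returns [1, 0]
    H1 returns [[1, 0]]
  branch[1] choose=0:
    emit(0) @ H0 ⇒ out+=0
    H0 returns [0, 0]
    H1 returns [[0, 0]]
  branch[2] choose=5:
    emit(5) @ H0 ⇒ out+=5
    H0 returns [5, 0]
    H1 returns [[5, 0]]
= [[1, 0], [0, 0], [5, 0]]

Answer: [[1, 0], [0, 0], [5, 0]]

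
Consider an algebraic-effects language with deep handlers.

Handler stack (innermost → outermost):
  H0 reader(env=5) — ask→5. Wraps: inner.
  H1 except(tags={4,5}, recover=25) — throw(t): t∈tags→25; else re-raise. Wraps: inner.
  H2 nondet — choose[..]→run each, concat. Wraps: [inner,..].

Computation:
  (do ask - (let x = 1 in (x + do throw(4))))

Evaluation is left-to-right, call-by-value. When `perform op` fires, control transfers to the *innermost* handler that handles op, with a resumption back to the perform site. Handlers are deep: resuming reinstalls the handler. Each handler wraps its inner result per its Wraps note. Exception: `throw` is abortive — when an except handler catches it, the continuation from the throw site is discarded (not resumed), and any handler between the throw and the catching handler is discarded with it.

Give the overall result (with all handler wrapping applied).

Step-by-step:
ask @ H0 ⇒ 5
throw(4) @ H1 caught ⇒ 25
H2 returns [25]
= [25]

Answer: [25]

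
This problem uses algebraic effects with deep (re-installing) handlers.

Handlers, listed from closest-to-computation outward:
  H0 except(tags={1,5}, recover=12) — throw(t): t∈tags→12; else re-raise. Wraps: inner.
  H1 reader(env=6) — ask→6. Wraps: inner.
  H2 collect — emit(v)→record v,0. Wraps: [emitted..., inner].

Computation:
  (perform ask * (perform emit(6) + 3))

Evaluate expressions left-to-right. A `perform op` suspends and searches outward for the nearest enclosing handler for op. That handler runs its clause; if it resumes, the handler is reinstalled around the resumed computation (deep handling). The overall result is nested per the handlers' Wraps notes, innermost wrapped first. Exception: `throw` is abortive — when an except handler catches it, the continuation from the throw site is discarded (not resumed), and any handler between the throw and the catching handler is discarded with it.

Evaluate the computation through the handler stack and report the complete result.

Evaluation trace:
ask @ H1 ⇒ 6
emit(6) @ H2 ⇒ out+=6
H0 returns 18
H1 returns 18
H2 returns [6, 18]
= [6, 18]

Answer: [6, 18]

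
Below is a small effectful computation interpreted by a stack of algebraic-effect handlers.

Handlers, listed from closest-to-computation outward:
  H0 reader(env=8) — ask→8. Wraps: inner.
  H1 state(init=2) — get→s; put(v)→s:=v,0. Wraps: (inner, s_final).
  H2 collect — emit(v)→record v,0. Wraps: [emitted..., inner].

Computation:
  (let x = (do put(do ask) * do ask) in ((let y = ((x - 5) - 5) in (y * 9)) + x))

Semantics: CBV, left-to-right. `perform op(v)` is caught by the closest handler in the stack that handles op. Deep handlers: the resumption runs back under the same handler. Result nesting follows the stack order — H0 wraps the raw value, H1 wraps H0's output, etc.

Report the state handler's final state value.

Answer: 8

Working:
ask @ H0 ⇒ 8
put(8) @ H1 ⇒ s:=8
ask @ H0 ⇒ 8
H0 returns -90
H1 returns (-90, 8)
H2 returns [(-90, 8)]
= [(-90, 8)]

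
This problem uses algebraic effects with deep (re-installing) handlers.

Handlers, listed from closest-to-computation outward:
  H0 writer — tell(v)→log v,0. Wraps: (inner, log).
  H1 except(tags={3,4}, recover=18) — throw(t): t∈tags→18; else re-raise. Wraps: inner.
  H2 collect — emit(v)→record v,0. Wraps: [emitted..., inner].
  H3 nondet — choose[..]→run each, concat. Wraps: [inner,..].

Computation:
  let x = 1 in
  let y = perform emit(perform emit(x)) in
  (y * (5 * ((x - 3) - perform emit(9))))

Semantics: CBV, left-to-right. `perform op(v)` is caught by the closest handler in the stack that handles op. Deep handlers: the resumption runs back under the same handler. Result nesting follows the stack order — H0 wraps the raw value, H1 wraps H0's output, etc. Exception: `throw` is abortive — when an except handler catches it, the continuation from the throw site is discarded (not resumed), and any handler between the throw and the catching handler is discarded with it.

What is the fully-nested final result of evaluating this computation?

Evaluation trace:
emit(1) @ H2 ⇒ out+=1
emit(0) @ H2 ⇒ out+=0
emit(9) @ H2 ⇒ out+=9
H0 returns (0, ())
H1 returns (0, ())
H2 returns [1, 0, 9, (0, ())]
H3 returns [[1, 0, 9, (0, ())]]
= [[1, 0, 9, (0, ())]]

Answer: [[1, 0, 9, (0, ())]]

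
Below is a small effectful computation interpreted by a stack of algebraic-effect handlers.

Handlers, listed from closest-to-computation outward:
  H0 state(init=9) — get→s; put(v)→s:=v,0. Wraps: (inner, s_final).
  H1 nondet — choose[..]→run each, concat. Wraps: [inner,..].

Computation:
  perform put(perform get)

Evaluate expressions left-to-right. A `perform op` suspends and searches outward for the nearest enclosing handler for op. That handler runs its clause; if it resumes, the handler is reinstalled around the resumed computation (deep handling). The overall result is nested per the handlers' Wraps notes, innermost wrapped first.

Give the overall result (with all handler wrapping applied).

Working:
get @ H0 ⇒ 9
put(9) @ H0 ⇒ s:=9
H0 returns (0, 9)
H1 returns [(0, 9)]
= [(0, 9)]

Answer: [(0, 9)]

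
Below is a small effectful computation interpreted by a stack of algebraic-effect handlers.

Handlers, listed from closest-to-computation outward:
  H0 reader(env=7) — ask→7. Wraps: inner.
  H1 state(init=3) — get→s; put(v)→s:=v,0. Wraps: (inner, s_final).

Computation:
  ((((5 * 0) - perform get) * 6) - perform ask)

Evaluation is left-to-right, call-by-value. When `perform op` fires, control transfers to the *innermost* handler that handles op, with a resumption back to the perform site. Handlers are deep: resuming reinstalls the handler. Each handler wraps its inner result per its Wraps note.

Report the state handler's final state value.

Answer: 3

Evaluation trace:
get @ H1 ⇒ 3
ask @ H0 ⇒ 7
H0 returns -25
H1 returns (-25, 3)
= (-25, 3)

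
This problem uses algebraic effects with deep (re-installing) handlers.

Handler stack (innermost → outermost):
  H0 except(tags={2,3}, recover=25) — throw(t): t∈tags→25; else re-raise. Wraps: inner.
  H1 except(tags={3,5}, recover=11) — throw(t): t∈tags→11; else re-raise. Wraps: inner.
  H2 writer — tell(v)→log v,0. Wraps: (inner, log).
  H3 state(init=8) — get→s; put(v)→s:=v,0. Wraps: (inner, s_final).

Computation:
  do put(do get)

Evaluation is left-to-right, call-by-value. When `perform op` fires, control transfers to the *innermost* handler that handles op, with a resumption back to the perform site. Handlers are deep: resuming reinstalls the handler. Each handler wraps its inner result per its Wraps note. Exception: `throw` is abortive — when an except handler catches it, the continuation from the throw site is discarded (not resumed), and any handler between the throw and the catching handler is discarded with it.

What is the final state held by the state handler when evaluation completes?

Answer: 8

Working:
get @ H3 ⇒ 8
put(8) @ H3 ⇒ s:=8
H0 returns 0
H1 returns 0
H2 returns (0, ())
H3 returns ((0, ()), 8)
= ((0, ()), 8)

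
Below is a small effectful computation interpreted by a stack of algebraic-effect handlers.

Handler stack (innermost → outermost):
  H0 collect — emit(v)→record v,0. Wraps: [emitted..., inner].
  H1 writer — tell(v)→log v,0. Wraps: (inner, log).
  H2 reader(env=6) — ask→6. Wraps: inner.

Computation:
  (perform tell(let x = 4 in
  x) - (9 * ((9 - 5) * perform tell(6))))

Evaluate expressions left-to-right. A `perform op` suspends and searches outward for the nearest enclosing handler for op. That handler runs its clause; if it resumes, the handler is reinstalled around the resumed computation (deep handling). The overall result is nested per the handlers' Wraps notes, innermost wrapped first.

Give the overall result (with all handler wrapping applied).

Answer: ([0], (4, 6))

Step-by-step:
tell(4) @ H1 ⇒ log+=4
tell(6) @ H1 ⇒ log+=6
H0 returns [0]
H1 returns ([0], (4, 6))
H2 returns ([0], (4, 6))
= ([0], (4, 6))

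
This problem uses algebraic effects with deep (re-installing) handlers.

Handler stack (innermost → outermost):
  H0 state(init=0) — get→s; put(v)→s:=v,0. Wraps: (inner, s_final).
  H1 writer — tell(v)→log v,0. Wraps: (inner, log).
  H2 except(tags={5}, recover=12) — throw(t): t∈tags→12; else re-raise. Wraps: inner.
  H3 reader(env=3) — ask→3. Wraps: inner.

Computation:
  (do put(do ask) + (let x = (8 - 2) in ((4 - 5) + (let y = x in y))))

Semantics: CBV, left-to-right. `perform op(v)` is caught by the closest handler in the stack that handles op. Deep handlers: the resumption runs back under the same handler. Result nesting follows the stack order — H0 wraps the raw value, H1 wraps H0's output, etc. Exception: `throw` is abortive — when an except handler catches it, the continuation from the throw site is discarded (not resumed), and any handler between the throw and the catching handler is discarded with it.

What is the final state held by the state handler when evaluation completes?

Answer: 3

Step-by-step:
ask @ H3 ⇒ 3
put(3) @ H0 ⇒ s:=3
H0 returns (5, 3)
H1 returns ((5, 3), ())
H2 returns ((5, 3), ())
H3 returns ((5, 3), ())
= ((5, 3), ())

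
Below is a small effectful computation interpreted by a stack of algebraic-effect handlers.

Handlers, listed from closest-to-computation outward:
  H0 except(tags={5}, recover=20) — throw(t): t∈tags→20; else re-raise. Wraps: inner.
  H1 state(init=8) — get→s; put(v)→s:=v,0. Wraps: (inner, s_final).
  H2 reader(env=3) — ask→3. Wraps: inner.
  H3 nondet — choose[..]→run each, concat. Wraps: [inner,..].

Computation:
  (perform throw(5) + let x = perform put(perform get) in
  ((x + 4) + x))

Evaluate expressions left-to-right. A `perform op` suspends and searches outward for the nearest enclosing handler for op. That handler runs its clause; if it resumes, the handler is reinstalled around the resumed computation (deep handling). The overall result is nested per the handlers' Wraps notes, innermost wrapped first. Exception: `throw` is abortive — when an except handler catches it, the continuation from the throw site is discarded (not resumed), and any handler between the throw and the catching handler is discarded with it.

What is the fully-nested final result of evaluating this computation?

Working:
throw(5) @ H0 caught ⇒ 20
H1 returns (20, 8)
H2 returns (20, 8)
H3 returns [(20, 8)]
= [(20, 8)]

Answer: [(20, 8)]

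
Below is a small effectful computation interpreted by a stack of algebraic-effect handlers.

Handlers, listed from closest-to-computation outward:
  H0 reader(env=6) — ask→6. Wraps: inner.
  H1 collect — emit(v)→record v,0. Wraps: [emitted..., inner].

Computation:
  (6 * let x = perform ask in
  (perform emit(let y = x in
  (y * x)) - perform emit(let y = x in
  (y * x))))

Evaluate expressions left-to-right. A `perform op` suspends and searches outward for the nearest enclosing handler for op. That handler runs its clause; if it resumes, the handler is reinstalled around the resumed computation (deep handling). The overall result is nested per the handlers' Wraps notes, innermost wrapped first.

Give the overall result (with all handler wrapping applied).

Answer: [36, 36, 0]

Working:
ask @ H0 ⇒ 6
emit(36) @ H1 ⇒ out+=36
emit(36) @ H1 ⇒ out+=36
H0 returns 0
H1 returns [36, 36, 0]
= [36, 36, 0]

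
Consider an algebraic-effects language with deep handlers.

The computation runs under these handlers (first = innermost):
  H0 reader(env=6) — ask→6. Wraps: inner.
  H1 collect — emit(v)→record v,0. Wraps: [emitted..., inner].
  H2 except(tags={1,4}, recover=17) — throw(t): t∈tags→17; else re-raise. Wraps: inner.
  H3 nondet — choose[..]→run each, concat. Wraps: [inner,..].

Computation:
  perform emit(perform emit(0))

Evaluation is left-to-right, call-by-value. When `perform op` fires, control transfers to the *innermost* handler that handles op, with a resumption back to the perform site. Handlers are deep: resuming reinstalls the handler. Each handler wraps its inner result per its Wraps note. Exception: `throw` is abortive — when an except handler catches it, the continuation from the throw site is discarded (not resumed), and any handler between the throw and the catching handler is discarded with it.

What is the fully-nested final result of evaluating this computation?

Working:
emit(0) @ H1 ⇒ out+=0
emit(0) @ H1 ⇒ out+=0
H0 returns 0
H1 returns [0, 0, 0]
H2 returns [0, 0, 0]
H3 returns [[0, 0, 0]]
= [[0, 0, 0]]

Answer: [[0, 0, 0]]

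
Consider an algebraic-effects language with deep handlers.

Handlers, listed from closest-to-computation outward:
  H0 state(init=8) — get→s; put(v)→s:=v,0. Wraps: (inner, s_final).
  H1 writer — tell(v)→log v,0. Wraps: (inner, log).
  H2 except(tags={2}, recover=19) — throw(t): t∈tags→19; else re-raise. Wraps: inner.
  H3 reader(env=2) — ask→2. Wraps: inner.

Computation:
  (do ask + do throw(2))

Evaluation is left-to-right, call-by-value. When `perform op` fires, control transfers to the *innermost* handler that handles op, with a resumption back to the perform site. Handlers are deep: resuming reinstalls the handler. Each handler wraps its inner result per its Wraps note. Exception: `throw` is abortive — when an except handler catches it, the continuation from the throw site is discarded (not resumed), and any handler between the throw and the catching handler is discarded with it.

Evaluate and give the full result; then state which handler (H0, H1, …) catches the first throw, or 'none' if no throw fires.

Evaluation trace:
ask @ H3 ⇒ 2
throw(2) @ H2 caught ⇒ 19
H3 returns 19
= 19

Answer: 19 ; first throw caught by: H2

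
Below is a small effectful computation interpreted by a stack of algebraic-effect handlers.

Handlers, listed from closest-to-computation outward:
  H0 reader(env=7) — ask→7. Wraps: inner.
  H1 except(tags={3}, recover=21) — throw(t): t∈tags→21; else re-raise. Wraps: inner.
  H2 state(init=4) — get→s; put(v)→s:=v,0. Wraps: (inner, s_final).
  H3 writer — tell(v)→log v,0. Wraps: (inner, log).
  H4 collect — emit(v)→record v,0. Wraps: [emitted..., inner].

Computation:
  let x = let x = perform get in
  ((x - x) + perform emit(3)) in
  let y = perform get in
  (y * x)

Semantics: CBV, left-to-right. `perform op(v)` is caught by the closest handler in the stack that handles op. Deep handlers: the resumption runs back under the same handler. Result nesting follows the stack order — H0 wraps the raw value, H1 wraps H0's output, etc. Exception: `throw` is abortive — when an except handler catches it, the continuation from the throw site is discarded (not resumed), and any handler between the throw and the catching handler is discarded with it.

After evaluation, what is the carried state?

Answer: 4

Evaluation trace:
get @ H2 ⇒ 4
emit(3) @ H4 ⇒ out+=3
get @ H2 ⇒ 4
H0 returns 0
H1 returns 0
H2 returns (0, 4)
H3 returns ((0, 4), ())
H4 returns [3, ((0, 4), ())]
= [3, ((0, 4), ())]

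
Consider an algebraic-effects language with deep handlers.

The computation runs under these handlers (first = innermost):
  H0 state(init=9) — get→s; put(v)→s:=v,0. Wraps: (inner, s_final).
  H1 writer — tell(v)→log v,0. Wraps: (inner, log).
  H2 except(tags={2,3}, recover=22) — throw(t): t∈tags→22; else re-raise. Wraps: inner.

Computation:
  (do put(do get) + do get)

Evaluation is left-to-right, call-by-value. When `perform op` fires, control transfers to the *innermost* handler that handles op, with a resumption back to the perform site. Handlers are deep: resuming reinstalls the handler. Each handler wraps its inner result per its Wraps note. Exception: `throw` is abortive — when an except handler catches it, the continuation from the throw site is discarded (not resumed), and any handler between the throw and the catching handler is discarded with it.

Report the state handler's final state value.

Answer: 9

Working:
get @ H0 ⇒ 9
put(9) @ H0 ⇒ s:=9
get @ H0 ⇒ 9
H0 returns (9, 9)
H1 returns ((9, 9), ())
H2 returns ((9, 9), ())
= ((9, 9), ())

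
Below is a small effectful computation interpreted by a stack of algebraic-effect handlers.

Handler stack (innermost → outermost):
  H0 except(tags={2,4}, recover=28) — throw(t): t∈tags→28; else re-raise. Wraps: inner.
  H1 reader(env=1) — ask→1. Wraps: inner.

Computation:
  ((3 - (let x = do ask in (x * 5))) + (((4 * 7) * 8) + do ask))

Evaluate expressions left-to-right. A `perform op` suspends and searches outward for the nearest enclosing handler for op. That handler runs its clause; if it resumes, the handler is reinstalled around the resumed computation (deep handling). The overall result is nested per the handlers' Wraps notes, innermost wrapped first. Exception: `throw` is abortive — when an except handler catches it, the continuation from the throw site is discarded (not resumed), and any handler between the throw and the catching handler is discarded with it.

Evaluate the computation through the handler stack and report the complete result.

Working:
ask @ H1 ⇒ 1
ask @ H1 ⇒ 1
H0 returns 223
H1 returns 223
= 223

Answer: 223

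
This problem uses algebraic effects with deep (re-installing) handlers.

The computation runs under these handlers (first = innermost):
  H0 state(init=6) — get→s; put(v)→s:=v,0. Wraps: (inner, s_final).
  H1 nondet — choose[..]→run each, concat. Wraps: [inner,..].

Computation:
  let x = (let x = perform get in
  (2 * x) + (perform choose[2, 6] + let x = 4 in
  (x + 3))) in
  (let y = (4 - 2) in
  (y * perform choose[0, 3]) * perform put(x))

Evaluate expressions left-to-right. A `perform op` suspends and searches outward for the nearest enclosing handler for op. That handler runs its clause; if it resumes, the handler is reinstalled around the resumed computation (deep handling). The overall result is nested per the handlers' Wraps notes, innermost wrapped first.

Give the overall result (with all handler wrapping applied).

Working:
get @ H0 ⇒ 6
choose[2, 6] @ H1
  branch[0] choose=2:
    choose[0, 3] @ H1
      branch[0] choose=0:
        put(21) @ H0 ⇒ s:=21
        H0 returns (0, 21)
        H1 returns [(0, 21)]
      branch[1] choose=3:
        put(21) @ H0 ⇒ s:=21
        H0 returns (0, 21)
        H1 returns [(0, 21)]
  branch[1] choose=6:
    choose[0, 3] @ H1
      branch[0] choose=0:
        put(25) @ H0 ⇒ s:=25
        H0 returns (0, 25)
        H1 returns [(0, 25)]
      branch[1] choose=3:
        put(25) @ H0 ⇒ s:=25
        H0 returns (0, 25)
        H1 returns [(0, 25)]
= [(0, 21), (0, 21), (0, 25), (0, 25)]

Answer: [(0, 21), (0, 21), (0, 25), (0, 25)]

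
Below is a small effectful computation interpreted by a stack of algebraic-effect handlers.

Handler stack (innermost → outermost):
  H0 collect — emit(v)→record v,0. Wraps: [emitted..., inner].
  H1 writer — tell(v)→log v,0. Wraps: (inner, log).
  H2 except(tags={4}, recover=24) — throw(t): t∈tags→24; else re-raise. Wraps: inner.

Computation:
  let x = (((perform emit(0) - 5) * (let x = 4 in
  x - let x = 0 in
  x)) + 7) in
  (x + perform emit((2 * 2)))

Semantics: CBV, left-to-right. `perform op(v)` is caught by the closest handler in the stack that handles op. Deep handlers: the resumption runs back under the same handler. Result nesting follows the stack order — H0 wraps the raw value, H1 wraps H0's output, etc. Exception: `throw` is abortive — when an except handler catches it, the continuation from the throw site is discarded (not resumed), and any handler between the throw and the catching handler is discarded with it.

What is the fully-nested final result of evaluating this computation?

Answer: ([0, 4, -13], ())

Evaluation trace:
emit(0) @ H0 ⇒ out+=0
emit(4) @ H0 ⇒ out+=4
H0 returns [0, 4, -13]
H1 returns ([0, 4, -13], ())
H2 returns ([0, 4, -13], ())
= ([0, 4, -13], ())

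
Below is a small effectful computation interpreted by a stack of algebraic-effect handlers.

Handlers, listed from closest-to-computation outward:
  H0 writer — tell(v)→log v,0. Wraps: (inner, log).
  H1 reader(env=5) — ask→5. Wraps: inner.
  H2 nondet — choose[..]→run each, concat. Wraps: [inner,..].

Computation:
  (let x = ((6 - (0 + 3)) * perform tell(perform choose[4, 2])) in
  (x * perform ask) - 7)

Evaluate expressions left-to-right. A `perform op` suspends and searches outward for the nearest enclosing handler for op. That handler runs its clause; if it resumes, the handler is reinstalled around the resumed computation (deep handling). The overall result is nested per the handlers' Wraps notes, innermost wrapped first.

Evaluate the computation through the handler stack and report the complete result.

Evaluation trace:
choose[4, 2] @ H2
  branch[0] choose=4:
    tell(4) @ H0 ⇒ log+=4
    ask @ H1 ⇒ 5
    H0 returns (-7, (4))
    H1 returns (-7, (4))
    H2 returns [(-7, (4))]
  branch[1] choose=2:
    tell(2) @ H0 ⇒ log+=2
    ask @ H1 ⇒ 5
    H0 returns (-7, (2))
    H1 returns (-7, (2))
    H2 returns [(-7, (2))]
= [(-7, (4)), (-7, (2))]

Answer: [(-7, (4)), (-7, (2))]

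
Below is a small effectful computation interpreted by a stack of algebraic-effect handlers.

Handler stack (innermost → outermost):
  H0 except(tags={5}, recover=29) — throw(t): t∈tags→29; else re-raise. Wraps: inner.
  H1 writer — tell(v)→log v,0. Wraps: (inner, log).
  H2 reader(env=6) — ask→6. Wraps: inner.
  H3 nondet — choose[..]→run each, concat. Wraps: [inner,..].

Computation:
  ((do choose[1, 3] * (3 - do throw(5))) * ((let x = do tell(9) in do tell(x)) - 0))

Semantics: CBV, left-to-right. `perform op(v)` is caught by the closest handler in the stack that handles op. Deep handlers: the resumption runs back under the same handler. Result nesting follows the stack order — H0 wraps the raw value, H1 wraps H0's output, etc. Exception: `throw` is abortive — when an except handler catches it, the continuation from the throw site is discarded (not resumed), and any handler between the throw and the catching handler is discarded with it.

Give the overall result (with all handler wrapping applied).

Answer: [(29, ()), (29, ())]

Evaluation trace:
choose[1, 3] @ H3
  branch[0] choose=1:
    throw(5) @ H0 caught ⇒ 29
    H1 returns (29, ())
    H2 returns (29, ())
    H3 returns [(29, ())]
  branch[1] choose=3:
    throw(5) @ H0 caught ⇒ 29
    H1 returns (29, ())
    H2 returns (29, ())
    H3 returns [(29, ())]
= [(29, ()), (29, ())]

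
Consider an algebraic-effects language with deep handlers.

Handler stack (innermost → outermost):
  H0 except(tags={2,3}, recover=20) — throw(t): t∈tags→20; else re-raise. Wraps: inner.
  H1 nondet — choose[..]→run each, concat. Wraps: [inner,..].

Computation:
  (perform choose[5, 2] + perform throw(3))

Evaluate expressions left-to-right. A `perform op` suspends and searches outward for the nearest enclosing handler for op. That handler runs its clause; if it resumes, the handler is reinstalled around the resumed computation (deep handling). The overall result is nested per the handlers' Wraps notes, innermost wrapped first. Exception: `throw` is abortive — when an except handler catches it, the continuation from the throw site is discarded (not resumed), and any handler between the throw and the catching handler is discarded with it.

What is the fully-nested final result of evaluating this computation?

Answer: [20, 20]

Evaluation trace:
choose[5, 2] @ H1
  branch[0] choose=5:
    throw(3) @ H0 caught ⇒ 20
    H1 returns [20]
  branch[1] choose=2:
    throw(3) @ H0 caught ⇒ 20
    H1 returns [20]
= [20, 20]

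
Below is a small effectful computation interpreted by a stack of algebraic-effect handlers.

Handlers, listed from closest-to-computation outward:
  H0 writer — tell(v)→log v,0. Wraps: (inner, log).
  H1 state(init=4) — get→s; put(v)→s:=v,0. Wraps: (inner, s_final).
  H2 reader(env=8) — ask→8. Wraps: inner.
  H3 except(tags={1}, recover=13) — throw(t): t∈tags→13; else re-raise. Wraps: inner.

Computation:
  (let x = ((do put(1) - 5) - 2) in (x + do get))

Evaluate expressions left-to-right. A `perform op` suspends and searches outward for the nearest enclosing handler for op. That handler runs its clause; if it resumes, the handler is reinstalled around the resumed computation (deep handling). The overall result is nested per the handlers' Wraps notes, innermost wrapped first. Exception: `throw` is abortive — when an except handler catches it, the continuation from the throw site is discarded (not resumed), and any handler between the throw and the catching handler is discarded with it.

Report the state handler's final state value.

Answer: 1

Evaluation trace:
put(1) @ H1 ⇒ s:=1
get @ H1 ⇒ 1
H0 returns (-6, ())
H1 returns ((-6, ()), 1)
H2 returns ((-6, ()), 1)
H3 returns ((-6, ()), 1)
= ((-6, ()), 1)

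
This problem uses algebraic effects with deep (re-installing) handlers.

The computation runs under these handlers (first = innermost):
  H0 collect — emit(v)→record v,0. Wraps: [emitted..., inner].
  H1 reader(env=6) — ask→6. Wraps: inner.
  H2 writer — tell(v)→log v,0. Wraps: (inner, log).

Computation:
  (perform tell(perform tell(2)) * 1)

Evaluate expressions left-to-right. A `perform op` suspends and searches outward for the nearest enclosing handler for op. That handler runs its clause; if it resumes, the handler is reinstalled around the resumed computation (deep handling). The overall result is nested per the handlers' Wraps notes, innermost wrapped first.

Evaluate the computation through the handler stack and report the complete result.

Working:
tell(2) @ H2 ⇒ log+=2
tell(0) @ H2 ⇒ log+=0
H0 returns [0]
H1 returns [0]
H2 returns ([0], (2, 0))
= ([0], (2, 0))

Answer: ([0], (2, 0))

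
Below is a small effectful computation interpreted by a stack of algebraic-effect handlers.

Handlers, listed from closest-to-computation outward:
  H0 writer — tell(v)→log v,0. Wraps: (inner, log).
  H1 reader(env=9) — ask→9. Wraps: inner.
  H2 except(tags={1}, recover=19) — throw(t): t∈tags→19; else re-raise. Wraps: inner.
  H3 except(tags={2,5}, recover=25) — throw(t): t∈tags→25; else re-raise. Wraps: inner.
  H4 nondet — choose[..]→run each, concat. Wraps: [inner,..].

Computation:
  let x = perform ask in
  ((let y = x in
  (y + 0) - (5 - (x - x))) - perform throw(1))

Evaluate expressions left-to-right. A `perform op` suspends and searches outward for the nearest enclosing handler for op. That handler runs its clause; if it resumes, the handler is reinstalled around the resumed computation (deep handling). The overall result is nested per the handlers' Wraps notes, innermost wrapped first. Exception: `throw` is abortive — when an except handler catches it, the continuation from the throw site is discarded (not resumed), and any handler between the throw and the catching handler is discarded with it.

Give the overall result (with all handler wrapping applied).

Answer: [19]

Step-by-step:
ask @ H1 ⇒ 9
throw(1) @ H2 caught ⇒ 19
H3 returns 19
H4 returns [19]
= [19]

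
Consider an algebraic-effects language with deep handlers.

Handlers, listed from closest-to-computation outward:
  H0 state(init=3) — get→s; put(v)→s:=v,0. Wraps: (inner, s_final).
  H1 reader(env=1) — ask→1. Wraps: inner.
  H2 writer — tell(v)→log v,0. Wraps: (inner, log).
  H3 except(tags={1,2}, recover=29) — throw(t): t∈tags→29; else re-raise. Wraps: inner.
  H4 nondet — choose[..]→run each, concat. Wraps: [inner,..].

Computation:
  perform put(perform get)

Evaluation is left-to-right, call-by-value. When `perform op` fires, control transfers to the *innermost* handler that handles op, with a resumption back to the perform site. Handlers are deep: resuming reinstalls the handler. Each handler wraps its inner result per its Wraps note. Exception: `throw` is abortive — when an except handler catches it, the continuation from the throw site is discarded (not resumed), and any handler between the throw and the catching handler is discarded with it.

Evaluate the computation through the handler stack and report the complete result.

Answer: [((0, 3), ())]

Evaluation trace:
get @ H0 ⇒ 3
put(3) @ H0 ⇒ s:=3
H0 returns (0, 3)
H1 returns (0, 3)
H2 returns ((0, 3), ())
H3 returns ((0, 3), ())
H4 returns [((0, 3), ())]
= [((0, 3), ())]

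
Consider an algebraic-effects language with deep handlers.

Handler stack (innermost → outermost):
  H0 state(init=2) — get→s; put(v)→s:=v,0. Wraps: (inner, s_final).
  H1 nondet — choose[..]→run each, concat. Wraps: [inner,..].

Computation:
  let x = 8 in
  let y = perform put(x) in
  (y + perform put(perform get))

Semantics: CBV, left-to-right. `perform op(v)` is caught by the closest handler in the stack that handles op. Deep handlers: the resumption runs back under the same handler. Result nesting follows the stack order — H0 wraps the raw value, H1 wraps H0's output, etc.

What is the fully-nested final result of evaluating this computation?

Answer: [(0, 8)]

Step-by-step:
put(8) @ H0 ⇒ s:=8
get @ H0 ⇒ 8
put(8) @ H0 ⇒ s:=8
H0 returns (0, 8)
H1 returns [(0, 8)]
= [(0, 8)]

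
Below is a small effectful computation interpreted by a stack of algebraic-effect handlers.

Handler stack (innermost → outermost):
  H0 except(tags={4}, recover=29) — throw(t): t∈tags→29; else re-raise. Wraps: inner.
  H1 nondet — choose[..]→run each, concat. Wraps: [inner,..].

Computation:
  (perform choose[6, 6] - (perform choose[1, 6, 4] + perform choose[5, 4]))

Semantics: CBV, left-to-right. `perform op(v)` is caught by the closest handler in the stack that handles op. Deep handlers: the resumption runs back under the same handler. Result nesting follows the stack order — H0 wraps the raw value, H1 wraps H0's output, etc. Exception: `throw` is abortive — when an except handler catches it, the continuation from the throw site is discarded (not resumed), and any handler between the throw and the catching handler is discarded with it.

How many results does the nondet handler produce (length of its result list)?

Working:
choose[6, 6] @ H1
  branch[0] choose=6:
    choose[1, 6, 4] @ H1
      branch[0] choose=1:
        choose[5, 4] @ H1
          branch[0] choose=5:
            H0 returns 0
            H1 returns [0]
          branch[1] choose=4:
            H0 returns 1
            H1 returns [1]
      branch[1] choose=6:
        choose[5, 4] @ H1
          branch[0] choose=5:
            H0 returns -5
            H1 returns [-5]
          branch[1] choose=4:
            H0 returns -4
            H1 returns [-4]
      branch[2] choose=4:
        choose[5, 4] @ H1
          branch[0] choose=5:
            H0 returns -3
            H1 returns [-3]
          branch[1] choose=4:
            H0 returns -2
            H1 returns [-2]
  branch[1] choose=6:
    choose[1, 6, 4] @ H1
      branch[0] choose=1:
        choose[5, 4] @ H1
          branch[0] choose=5:
            H0 returns 0
            H1 returns [0]
          branch[1] choose=4:
            H0 returns 1
            H1 returns [1]
      branch[1] choose=6:
        choose[5, 4] @ H1
          branch[0] choose=5:
            H0 returns -5
            H1 returns [-5]
          branch[1] choose=4:
            H0 returns -4
            H1 returns [-4]
      branch[2] choose=4:
        choose[5, 4] @ H1
          branch[0] choose=5:
            H0 returns -3
            H1 returns [-3]
          branch[1] choose=4:
            H0 returns -2
            H1 returns [-2]
= [0, 1, -5, -4, -3, -2, 0, 1, -5, -4, -3, -2]

Answer: 12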